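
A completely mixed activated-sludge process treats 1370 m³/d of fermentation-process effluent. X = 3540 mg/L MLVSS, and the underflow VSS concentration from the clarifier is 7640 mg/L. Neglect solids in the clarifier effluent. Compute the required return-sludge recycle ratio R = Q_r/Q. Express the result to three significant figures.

R ≈ 0.863

Solids balance on the clarifier gives (1+R)X = R·X_r, so R = X/(X_r − X) = 3540 / (7640 − 3540) = 0.8634.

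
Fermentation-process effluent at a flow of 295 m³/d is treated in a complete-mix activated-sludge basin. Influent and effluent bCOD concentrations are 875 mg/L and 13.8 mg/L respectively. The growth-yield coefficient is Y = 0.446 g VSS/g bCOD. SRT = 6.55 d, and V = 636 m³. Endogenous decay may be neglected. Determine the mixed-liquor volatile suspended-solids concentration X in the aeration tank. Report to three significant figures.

X ≈ 1170 mg/L

From V·X = Y·Q·(S₀ − S)·θ_c (decay neglected): X = 0.446 × 295 × (875 − 13.8) × 6.55 / 636 = 1167 mg/L.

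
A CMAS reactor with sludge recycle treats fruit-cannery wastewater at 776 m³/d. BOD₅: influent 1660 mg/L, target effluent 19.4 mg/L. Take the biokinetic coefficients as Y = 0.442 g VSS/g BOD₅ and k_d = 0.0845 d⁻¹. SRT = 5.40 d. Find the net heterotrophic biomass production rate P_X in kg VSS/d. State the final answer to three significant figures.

P_X ≈ 386 kg VSS/d

Correct the yield for decay: Y_obs = Y/(1 + k_d θ_c) = 0.442 / (1 + 0.0845 × 5.40) = 0.442 / 1.456 = 0.3035.
Q·(S₀ − S) = 776 × (1660 − 19.4) × 10⁻³ = 1273 kg/d removed.
So the net sludge growth is P_X = 0.3035 × 1273 = 386.4 kg VSS/d.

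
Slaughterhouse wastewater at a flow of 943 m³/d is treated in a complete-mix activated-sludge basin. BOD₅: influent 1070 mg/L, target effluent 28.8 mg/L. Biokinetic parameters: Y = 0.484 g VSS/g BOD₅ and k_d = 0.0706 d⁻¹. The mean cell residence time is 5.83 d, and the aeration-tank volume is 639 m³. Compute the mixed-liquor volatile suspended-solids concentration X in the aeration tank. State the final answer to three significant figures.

X ≈ 3070 mg/L

From V·X·(1 + k_d·θ_c) = Y·Q·(S₀ − S)·θ_c: X = 0.484 × 943 × (1070 − 28.8) × 5.83 / [639 × (1 + 0.0706 × 5.83)] = 3071 mg/L.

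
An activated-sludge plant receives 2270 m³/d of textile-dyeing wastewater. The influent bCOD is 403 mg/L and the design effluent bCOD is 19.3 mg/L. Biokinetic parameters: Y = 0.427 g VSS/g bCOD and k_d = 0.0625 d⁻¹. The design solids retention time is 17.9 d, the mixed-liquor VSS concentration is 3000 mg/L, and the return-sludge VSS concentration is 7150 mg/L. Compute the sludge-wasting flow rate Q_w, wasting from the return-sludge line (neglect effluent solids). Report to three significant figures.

From the SRT design equation V = Y Q (S₀−S) θ_c / [X (1 + k_d θ_c)] = 0.427 × 2270 × (403 − 19.3) × 17.9 / [3000 × (1 + 0.0625 × 17.9)] = 6.66×10^6 / 6356 = 1047 m³.
θ_c = V·X/(Q_w·X_r) when wasting from the recycle, so Q_w = V·X/(θ_c·X_r) = 1047 × 3000 / (17.9 × 7150) = 24.55 m³/d.

Q_w ≈ 24.6 m³/d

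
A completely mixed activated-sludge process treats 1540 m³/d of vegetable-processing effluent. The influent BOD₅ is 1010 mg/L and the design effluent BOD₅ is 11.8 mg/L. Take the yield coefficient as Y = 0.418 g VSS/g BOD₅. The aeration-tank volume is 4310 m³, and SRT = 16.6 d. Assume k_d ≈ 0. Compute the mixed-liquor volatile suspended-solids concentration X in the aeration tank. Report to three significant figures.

X = Y·Q·ΔS·θ_c / V = 0.418 × 1540 × (1010 − 11.8) × 16.6 / 4310 = 2475 mg/L.

X ≈ 2470 mg/L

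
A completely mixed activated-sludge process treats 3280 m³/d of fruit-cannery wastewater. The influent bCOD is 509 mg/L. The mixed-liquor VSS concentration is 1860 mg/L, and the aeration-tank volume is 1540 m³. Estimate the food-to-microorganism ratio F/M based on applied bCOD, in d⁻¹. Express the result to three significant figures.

F/M ≈ 0.583 d⁻¹

Food-to-microorganism ratio F/M = Q S₀ / (V X) = 3280 × 509 / (1540 × 1860) = 0.5829 d⁻¹.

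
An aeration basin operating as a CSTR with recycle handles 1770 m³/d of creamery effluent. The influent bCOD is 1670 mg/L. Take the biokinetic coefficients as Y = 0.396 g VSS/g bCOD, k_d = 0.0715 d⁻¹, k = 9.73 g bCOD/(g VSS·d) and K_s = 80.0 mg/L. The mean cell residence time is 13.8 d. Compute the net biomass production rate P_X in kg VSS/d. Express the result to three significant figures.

P_X ≈ 588 kg VSS/d

From the Monod/SRT balance for a CMAS, S = K_s·(1+k_d θ_c)/[θ_c·(Y k − k_d) − 1] = 80.0 × (1 + 0.0715 × 13.8) / [13.8 × (0.396 × 9.73 − 0.0715) − 1] = 158.9 / 51.19 = 3.105 mg/L.
The observed yield is Y_obs = Y/(1 + k_d·θ_c) = 0.396 / (1 + 0.0715 × 13.8) = 0.396 / 1.987 = 0.1993 g VSS per g bCOD removed.
Substrate removed = Q·(S₀ − S) = 1770 m³/d × (1670 − 3.11) g/m³ = 2.95×10^6 g/d = 2950 kg/d.
Biomass produced: P_X = Y_obs·Q·ΔS = 0.1993 × 2950 ≈ 588.1 kg VSS/d.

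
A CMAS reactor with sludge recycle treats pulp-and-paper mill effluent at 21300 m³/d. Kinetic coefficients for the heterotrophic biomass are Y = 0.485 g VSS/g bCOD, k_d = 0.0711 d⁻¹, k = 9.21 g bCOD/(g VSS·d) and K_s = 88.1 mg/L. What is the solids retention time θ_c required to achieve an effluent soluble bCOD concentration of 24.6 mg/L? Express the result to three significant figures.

From 1/θ_c = Y·k·S/(K_s + S) − k_d: Y·k·S/(K_s+S) = 0.485 × 9.21 × 24.6 / (88.1 + 24.6) = 0.9750 d⁻¹.
1/θ_c = 0.9750 − 0.0711 = 0.9039 d⁻¹, so θ_c = 1.106 d.

θ_c ≈ 1.11 d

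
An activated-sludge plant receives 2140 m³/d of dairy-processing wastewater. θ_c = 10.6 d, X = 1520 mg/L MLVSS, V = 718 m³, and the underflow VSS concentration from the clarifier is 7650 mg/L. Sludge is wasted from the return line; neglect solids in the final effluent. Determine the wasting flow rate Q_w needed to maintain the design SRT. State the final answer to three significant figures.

Q_w ≈ 13.5 m³/d

Wasting from the return line (neglecting effluent solids): Q_w = V·X / (θ_c·X_r) = 718.0 × 1520 / (10.6 × 7650) = 13.46 m³/d.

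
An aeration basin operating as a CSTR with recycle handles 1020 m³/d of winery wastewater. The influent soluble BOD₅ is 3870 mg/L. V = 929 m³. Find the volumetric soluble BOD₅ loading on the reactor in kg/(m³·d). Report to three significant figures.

L_v ≈ 4.25 kg soluble BOD₅/(m³·d)

Volumetric loading L_v = Q·S₀ / V = 1020 × 3870 g/m³ / 929.0 m³ = 4249 g/(m³·d) = 4.249 kg soluble BOD₅/(m³·d).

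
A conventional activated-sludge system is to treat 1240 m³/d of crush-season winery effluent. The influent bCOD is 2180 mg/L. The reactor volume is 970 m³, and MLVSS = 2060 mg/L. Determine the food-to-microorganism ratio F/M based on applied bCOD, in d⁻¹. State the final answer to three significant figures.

Food-to-microorganism ratio F/M = Q S₀ / (V X) = 1240 × 2180 / (970.0 × 2060) = 1.353 d⁻¹.

F/M ≈ 1.35 d⁻¹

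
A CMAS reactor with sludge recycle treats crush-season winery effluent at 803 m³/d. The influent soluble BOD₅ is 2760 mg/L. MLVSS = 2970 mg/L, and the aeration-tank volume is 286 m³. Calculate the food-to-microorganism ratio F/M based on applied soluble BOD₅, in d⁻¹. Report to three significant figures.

F/M = Q·S₀ / (V·X) = 803 × 2760 / (286.0 × 2970) = 2.609 g soluble BOD₅·(g VSS·d)⁻¹.

F/M ≈ 2.61 d⁻¹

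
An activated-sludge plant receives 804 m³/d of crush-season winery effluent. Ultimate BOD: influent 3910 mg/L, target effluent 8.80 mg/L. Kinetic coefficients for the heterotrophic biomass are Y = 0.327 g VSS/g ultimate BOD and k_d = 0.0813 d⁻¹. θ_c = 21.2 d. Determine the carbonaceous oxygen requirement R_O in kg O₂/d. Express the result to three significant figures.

Observed yield with endogenous decay: Y_obs = Y / (1 + k_d·θ_c) = 0.327 / (1 + 0.0813 × 21.2) = 0.327 / 2.724 = 0.1201 g VSS/g ultimate BOD.
Q·(S₀ − S) = 804 × (3910 − 8.80) × 10⁻³ = 3137 kg/d removed.
Net sludge production P_X = 0.1201 × 3137 = 376.6 kg VSS/d.
R_O = Q·ΔS − 1.42 P_X = 3137 − 534.8 = 2602 kg O₂/d.

R_O ≈ 2600 kg O₂/d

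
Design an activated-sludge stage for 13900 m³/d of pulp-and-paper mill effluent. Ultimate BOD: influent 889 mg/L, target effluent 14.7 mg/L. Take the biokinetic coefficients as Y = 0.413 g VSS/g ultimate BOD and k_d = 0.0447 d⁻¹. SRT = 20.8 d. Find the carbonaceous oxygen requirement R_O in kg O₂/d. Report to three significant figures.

Y_obs = Y / (1 + k_d θ_c) = 0.413 / (1 + 0.0447 × 20.8) = 0.413 / 1.930 = 0.2140.
Substrate removed = Q·(S₀ − S) = 13900 m³/d × (889 − 14.7) g/m³ = 1.22×10^7 g/d = 12153 kg/d.
Biomass synthesised: P_X = Y_obs × 12153 = 2601 kg VSS/d.
R_O = Q·ΔS − 1.42 P_X = 12153 − 3693 = 8460 kg O₂/d.

R_O ≈ 8460 kg O₂/d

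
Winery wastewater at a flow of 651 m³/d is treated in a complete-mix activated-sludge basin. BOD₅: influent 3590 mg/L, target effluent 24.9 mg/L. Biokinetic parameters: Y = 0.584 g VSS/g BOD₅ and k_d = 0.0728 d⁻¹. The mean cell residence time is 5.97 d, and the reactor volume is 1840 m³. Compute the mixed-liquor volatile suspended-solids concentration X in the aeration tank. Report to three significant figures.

X ≈ 3070 mg/L

From V·X·(1 + k_d·θ_c) = Y·Q·(S₀ − S)·θ_c: X = 0.584 × 651 × (3590 − 24.9) × 5.97 / [1840 × (1 + 0.0728 × 5.97)] = 3065 mg/L.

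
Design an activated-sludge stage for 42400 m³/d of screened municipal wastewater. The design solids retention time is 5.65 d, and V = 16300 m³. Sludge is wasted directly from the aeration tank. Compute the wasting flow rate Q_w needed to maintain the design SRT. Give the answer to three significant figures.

Q_w ≈ 2880 m³/d

Wasting from the aeration tank: Q_w = V / θ_c = 16300 / 5.65 = 2885 m³/d.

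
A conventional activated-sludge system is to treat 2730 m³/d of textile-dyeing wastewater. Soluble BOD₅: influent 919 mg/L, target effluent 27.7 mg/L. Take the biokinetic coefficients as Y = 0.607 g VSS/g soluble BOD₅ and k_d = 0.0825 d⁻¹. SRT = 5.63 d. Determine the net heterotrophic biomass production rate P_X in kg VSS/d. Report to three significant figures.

P_X ≈ 1010 kg VSS/d

Observed yield with endogenous decay: Y_obs = Y / (1 + k_d·θ_c) = 0.607 / (1 + 0.0825 × 5.63) = 0.607 / 1.464 = 0.4145 g VSS/g soluble BOD₅.
Mass of soluble BOD₅ removed per day: Q(S₀ − S) = 2730 × 891.3 g/m³ = 2433 kg/d.
Biomass produced: P_X = Y_obs·Q·ΔS = 0.4145 × 2433 ≈ 1009 kg VSS/d.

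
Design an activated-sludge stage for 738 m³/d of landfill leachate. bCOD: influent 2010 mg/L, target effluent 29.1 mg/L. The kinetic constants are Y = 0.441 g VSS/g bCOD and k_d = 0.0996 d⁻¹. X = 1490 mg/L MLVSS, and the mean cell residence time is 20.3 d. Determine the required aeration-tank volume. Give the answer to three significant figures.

Steady-state biomass mass balance: V·X·(1 + k_d·θ_c) = Y·Q·(S₀ − S)·θ_c, so V = 0.441 × 738 × (2010 − 29.1) × 20.3 / [1490 × (1 + 0.0996 × 20.3)] = 1.31×10^7 / 4503 = 2907 m³.

V ≈ 2910 m³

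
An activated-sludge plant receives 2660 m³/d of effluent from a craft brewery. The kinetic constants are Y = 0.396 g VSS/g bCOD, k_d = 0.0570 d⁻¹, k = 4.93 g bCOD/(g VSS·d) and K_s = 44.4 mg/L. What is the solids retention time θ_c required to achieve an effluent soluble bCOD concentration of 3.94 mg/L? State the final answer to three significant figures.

θ_c ≈ 9.79 d

From 1/θ_c = Y·k·S/(K_s + S) − k_d: Y·k·S/(K_s+S) = 0.396 × 4.93 × 3.94 / (44.4 + 3.94) = 0.1591 d⁻¹.
θ_c = 1/(μ − k_d) = 1/(0.1591 − 0.0570) = 1/0.1021 = 9.792 d.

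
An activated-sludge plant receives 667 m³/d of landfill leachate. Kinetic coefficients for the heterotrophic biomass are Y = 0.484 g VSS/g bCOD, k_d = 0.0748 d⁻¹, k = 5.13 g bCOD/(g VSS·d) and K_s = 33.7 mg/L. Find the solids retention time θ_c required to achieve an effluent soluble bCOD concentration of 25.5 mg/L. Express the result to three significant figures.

θ_c ≈ 1.01 d

At the target effluent, Y k S/(K_s+S) = 0.484×5.13×25.5/59.20 = 1.070 d⁻¹.
θ_c = 1/(μ − k_d) = 1/(1.070 − 0.0748) = 1/0.9947 = 1.005 d.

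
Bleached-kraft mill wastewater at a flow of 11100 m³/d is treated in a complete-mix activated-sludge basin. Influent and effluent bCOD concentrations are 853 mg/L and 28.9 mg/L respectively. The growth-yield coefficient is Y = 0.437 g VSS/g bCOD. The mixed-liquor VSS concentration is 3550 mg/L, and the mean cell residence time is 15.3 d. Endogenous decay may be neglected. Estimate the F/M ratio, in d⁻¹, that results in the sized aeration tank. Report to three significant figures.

V·X = Y·Q·ΔS·θ_c gives V = 0.437 × 11100 × (853 − 28.9) × 15.3 / 3550 = 17228 m³.
Food-to-microorganism ratio F/M = Q S₀ / (V X) = 11100 × 853 / (17228 × 3550) = 0.1548 d⁻¹.

F/M ≈ 0.155 d⁻¹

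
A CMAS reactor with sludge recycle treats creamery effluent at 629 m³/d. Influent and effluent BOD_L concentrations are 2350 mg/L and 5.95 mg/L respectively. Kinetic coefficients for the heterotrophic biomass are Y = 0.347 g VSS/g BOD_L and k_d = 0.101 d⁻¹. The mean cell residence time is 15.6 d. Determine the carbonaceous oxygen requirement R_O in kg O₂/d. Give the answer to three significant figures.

R_O ≈ 1190 kg O₂/d

Correct the yield for decay: Y_obs = Y/(1 + k_d θ_c) = 0.347 / (1 + 0.101 × 15.6) = 0.347 / 2.576 = 0.1347.
Substrate removed = Q·(S₀ − S) = 629 m³/d × (2350 − 5.95) g/m³ = 1.47×10^6 g/d = 1474 kg/d.
P_X = Y_obs·Q·(S₀ − S) = 0.1347 × 1474 = 198.6 kg VSS/d.
R_O = Q·ΔS − 1.42 P_X = 1474 − 282.1 = 1192 kg O₂/d.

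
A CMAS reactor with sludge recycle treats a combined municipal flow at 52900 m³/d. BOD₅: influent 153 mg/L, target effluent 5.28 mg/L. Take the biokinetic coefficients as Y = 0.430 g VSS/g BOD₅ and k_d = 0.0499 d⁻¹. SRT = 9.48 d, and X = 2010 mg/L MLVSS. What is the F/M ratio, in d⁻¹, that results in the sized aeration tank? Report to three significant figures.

F/M ≈ 0.374 d⁻¹

Rearranging the biomass balance for a CMAS with decay, V = Y·Q·ΔS·θ_c / [X·(1+k_d θ_c)] = 0.430 × 52900 × (153 − 5.28) × 9.48 / [2010 × (1 + 0.0499 × 9.48)] = 3.19×10^7 / 2961 = 10759 m³.
Food-to-microorganism ratio F/M = Q S₀ / (V X) = 52900 × 153 / (10759 × 2010) = 0.3743 d⁻¹.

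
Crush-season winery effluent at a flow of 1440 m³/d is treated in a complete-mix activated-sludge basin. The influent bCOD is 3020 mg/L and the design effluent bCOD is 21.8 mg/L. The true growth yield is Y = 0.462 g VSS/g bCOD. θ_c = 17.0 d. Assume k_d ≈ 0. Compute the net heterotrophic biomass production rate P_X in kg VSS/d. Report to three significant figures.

With endogenous decay neglected, the observed yield equals the true yield: Y_obs = Y = 0.462 g VSS/g bCOD.
ΔS = 3020 − 21.8 = 2998 mg/L, so the substrate removal rate is 1440 × 2998/1000 = 4317 kg bCOD/d.
Biomass produced: P_X = Y_obs·Q·ΔS = 0.4620 × 4317 ≈ 1995 kg VSS/d.

P_X ≈ 1990 kg VSS/d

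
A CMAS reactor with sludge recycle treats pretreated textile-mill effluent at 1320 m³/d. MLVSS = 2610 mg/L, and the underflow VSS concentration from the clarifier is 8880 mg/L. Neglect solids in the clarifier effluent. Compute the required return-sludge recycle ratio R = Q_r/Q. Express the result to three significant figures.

R ≈ 0.416

R = Q_r/Q = X/(X_r − X) = 2610 / (8880 − 2610) = 0.4163.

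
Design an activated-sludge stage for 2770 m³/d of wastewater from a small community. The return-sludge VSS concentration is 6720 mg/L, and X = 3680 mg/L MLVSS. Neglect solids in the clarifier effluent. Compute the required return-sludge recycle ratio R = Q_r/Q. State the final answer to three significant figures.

R ≈ 1.21

Mass balance around the secondary clarifier (neglecting effluent solids): R = X / (X_r − X) = 3680 / (6720 − 3680) = 1.211.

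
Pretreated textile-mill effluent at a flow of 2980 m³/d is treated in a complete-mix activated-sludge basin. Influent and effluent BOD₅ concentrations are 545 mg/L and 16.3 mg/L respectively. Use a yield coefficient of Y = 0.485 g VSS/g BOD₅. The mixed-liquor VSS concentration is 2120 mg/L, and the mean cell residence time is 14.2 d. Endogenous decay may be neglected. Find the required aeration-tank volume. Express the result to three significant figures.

V ≈ 5120 m³

V·X = Y·Q·ΔS·θ_c gives V = 0.485 × 2980 × (545 − 16.3) × 14.2 / 2120 = 5118 m³.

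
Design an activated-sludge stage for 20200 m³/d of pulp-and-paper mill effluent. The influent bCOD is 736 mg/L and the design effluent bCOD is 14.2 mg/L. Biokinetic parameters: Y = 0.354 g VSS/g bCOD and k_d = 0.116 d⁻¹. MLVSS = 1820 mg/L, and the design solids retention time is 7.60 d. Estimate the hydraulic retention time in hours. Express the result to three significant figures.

τ ≈ 13.6 h

Rearranging the biomass balance for a CMAS with decay, V = Y·Q·ΔS·θ_c / [X·(1+k_d θ_c)] = 0.354 × 20200 × (736 − 14.2) × 7.60 / [1820 × (1 + 0.116 × 7.60)] = 3.92×10^7 / 3425 = 11455 m³.
Hydraulic retention time τ = V/Q = 11455 / 20200 = 0.5671 d = 13.61 h.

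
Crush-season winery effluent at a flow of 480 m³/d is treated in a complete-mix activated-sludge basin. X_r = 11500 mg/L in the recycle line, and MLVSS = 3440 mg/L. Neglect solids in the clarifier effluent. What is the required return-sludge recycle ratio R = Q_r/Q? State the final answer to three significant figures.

R ≈ 0.427

Mass balance around the secondary clarifier (neglecting effluent solids): R = X / (X_r − X) = 3440 / (11500 − 3440) = 0.4268.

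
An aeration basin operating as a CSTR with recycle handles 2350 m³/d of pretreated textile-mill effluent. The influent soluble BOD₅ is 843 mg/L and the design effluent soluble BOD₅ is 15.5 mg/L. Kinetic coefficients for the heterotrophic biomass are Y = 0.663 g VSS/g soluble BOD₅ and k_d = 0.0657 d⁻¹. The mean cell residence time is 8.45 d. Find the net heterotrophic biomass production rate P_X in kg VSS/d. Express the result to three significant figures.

P_X ≈ 829 kg VSS/d

Correct the yield for decay: Y_obs = Y/(1 + k_d θ_c) = 0.663 / (1 + 0.0657 × 8.45) = 0.663 / 1.555 = 0.4263.
Mass of soluble BOD₅ removed per day: Q(S₀ − S) = 2350 × 827.5 g/m³ = 1945 kg/d.
So the net sludge growth is P_X = 0.4263 × 1945 = 829.0 kg VSS/d.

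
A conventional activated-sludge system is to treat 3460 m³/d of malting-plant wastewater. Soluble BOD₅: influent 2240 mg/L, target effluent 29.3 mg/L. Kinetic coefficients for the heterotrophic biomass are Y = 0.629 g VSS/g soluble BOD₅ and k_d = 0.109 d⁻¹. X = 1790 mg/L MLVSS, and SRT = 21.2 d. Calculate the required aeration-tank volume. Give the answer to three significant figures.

V ≈ 17200 m³

Steady-state biomass mass balance: V·X·(1 + k_d·θ_c) = Y·Q·(S₀ − S)·θ_c, so V = 0.629 × 3460 × (2240 − 29.3) × 21.2 / [1790 × (1 + 0.109 × 21.2)] = 1.02×10^8 / 5926 = 17211 m³.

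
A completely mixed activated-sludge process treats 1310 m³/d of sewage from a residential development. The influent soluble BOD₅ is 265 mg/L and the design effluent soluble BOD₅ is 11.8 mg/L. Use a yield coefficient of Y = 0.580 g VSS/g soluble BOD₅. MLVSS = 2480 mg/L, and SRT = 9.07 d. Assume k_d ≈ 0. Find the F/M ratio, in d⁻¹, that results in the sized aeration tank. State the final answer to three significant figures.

V·X = Y·Q·ΔS·θ_c gives V = 0.580 × 1310 × (265 − 11.8) × 9.07 / 2480 = 703.6 m³.
F/M = Q·S₀ / (V·X) = 1310 × 265 / (703.6 × 2480) = 0.1990 g soluble BOD₅·(g VSS·d)⁻¹.

F/M ≈ 0.199 d⁻¹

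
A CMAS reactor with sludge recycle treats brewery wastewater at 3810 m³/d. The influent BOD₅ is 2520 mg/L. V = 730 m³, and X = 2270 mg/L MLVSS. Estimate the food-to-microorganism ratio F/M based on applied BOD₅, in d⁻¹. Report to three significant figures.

F/M = applied load / biomass = Q·S₀/(V·X) = 3810 × 2520 / (730.0 × 2270) = 5.794 d⁻¹.

F/M ≈ 5.79 d⁻¹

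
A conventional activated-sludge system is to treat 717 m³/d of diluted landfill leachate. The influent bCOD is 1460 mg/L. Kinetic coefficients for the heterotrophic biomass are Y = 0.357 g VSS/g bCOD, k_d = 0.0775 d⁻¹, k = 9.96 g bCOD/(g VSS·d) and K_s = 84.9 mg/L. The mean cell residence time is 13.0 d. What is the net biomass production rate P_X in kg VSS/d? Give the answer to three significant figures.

P_X ≈ 186 kg VSS/d

Effluent substrate depends only on kinetics and SRT: S = K_s(1 + k_d θ_c) / [θ_c(Yk − k_d) − 1] = 84.9 × (1 + 0.0775 × 13.0) / [13.0 × (0.357 × 9.96 − 0.0775) − 1] = 170.4 / 44.22 = 3.855 mg/L.
Observed yield with endogenous decay: Y_obs = Y / (1 + k_d·θ_c) = 0.357 / (1 + 0.0775 × 13.0) = 0.357 / 2.008 = 0.1778 g VSS/g bCOD.
Q·(S₀ − S) = 717 × (1460 − 3.85) × 10⁻³ = 1044 kg/d removed.
Biomass produced: P_X = Y_obs·Q·ΔS = 0.1778 × 1044 ≈ 185.7 kg VSS/d.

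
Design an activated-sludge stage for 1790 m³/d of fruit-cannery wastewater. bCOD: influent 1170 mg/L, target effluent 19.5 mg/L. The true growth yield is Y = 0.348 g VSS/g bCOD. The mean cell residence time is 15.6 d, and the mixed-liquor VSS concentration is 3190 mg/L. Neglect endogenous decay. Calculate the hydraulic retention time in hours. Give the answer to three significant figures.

τ ≈ 47.0 h

With k_d = 0 the design equation reduces to V = Y Q (S₀−S) θ_c / X = 0.348 × 1790 × (1170 − 19.5) × 15.6 / 3190 = 3505 m³.
Hydraulic retention time τ = V/Q = 3505 / 1790 = 1.958 d = 46.99 h.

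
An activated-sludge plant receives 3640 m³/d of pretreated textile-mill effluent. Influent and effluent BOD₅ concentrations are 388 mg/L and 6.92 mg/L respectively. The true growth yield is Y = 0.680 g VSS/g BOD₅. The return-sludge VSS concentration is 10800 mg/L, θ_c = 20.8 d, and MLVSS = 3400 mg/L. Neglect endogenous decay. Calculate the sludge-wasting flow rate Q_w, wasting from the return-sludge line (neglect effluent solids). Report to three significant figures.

Q_w ≈ 87.3 m³/d

Biomass mass balance (decay neglected): V·X = Y·Q·(S₀ − S)·θ_c, so V = 0.680 × 3640 × (388 − 6.92) × 20.8 / 3400 = 5770 m³.
Q_w = (V·X)/(θ_c X_r) = 5770 × 3400 / (20.8 × 10800) = 87.34 m³/d.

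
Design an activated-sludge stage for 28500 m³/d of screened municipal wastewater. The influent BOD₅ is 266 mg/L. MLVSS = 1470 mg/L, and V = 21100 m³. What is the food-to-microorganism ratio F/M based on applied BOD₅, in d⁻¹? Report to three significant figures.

F/M ≈ 0.244 d⁻¹

F/M = Q·S₀ / (V·X) = 28500 × 266 / (21100 × 1470) = 0.2444 g BOD₅·(g VSS·d)⁻¹.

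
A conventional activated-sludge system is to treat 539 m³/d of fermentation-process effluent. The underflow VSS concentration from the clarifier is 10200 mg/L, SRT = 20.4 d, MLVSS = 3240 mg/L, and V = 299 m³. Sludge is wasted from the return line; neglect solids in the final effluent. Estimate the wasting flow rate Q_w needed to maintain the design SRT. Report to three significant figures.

θ_c = V·X/(Q_w·X_r) when wasting from the recycle, so Q_w = V·X/(θ_c·X_r) = 299.0 × 3240 / (20.4 × 10200) = 4.656 m³/d.

Q_w ≈ 4.66 m³/d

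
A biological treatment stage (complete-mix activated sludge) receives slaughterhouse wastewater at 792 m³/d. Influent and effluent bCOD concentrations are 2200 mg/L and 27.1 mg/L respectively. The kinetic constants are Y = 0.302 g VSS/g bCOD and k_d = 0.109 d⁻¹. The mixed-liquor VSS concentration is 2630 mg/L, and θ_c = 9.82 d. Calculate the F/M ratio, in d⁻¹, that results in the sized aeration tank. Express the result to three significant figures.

F/M ≈ 0.707 d⁻¹

Rearranging the biomass balance for a CMAS with decay, V = Y·Q·ΔS·θ_c / [X·(1+k_d θ_c)] = 0.302 × 792 × (2200 − 27.1) × 9.82 / [2630 × (1 + 0.109 × 9.82)] = 5.1×10^6 / 5445 = 937.3 m³.
F/M = Q·S₀ / (V·X) = 792 × 2200 / (937.3 × 2630) = 0.7068 g bCOD·(g VSS·d)⁻¹.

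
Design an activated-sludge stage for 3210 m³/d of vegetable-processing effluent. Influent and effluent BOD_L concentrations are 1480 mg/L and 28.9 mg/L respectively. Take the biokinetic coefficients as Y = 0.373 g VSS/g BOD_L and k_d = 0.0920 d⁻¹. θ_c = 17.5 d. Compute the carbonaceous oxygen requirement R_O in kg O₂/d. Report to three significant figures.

R_O ≈ 3710 kg O₂/d

Correct the yield for decay: Y_obs = Y/(1 + k_d θ_c) = 0.373 / (1 + 0.0920 × 17.5) = 0.373 / 2.610 = 0.1429.
Substrate removed = Q·(S₀ − S) = 3210 m³/d × (1480 − 28.9) g/m³ = 4.66×10^6 g/d = 4658 kg/d.
P_X = Y_obs·Q·(S₀ − S) = 0.1429 × 4658 = 665.7 kg VSS/d.
R_O = Q·(S₀ − S) − 1.42·P_X = 4658 − 1.42 × 665.7 = 3713 kg O₂/d.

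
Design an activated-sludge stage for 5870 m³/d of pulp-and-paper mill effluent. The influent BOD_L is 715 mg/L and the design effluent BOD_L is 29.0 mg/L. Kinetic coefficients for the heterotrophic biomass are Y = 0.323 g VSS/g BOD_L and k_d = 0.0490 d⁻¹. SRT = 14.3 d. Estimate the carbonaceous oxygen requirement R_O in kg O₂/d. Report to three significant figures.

Y_obs = Y / (1 + k_d θ_c) = 0.323 / (1 + 0.0490 × 14.3) = 0.323 / 1.701 = 0.1899.
Q·(S₀ − S) = 5870 × (715 − 29.0) × 10⁻³ = 4027 kg/d removed.
Biomass synthesised: P_X = Y_obs × 4027 = 764.8 kg VSS/d.
Carbonaceous O₂ demand = substrate oxidised − cell-mass equivalent = 4027 − 1.42 × 764.8 = 2941 kg O₂/d.

R_O ≈ 2940 kg O₂/d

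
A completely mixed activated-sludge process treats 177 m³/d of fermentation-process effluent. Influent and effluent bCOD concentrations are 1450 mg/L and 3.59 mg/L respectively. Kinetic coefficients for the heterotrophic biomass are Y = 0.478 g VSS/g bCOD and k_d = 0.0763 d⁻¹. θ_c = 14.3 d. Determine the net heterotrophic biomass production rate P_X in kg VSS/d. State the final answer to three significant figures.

P_X ≈ 58.5 kg VSS/d

Observed yield with endogenous decay: Y_obs = Y / (1 + k_d·θ_c) = 0.478 / (1 + 0.0763 × 14.3) = 0.478 / 2.091 = 0.2286 g VSS/g bCOD.
Substrate removed = Q·(S₀ − S) = 177 m³/d × (1450 − 3.59) g/m³ = 2.56×10^5 g/d = 256.0 kg/d.
Net biomass production P_X = Y_obs × Q·(S₀ − S) = 0.2286 × 256.0 = 58.52 kg VSS/d.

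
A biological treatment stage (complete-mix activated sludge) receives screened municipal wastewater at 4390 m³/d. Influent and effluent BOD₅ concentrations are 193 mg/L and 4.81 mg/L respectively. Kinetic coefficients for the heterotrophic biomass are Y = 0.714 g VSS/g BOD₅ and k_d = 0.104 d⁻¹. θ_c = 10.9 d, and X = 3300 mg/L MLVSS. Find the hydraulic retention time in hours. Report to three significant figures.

Rearranging the biomass balance for a CMAS with decay, V = Y·Q·ΔS·θ_c / [X·(1+k_d θ_c)] = 0.714 × 4390 × (193 − 4.81) × 10.9 / [3300 × (1 + 0.104 × 10.9)] = 6.43×10^6 / 7041 = 913.2 m³.
τ = V/Q = 913.2/4390 = 0.2080 d, or 4.992 h.

τ ≈ 4.99 h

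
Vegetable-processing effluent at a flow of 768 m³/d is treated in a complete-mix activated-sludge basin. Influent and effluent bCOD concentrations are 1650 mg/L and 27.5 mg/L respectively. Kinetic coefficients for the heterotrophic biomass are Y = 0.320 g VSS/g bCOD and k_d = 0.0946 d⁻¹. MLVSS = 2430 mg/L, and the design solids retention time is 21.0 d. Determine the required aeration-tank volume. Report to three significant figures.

Steady-state biomass mass balance: V·X·(1 + k_d·θ_c) = Y·Q·(S₀ − S)·θ_c, so V = 0.320 × 768 × (1650 − 27.5) × 21.0 / [2430 × (1 + 0.0946 × 21.0)] = 8.37×10^6 / 7257 = 1154 m³.

V ≈ 1150 m³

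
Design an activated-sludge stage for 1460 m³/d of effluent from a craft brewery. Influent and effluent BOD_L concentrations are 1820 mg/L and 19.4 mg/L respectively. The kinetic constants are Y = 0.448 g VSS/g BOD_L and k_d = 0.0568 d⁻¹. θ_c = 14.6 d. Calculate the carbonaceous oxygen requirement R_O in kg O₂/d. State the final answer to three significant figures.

Y_obs = Y / (1 + k_d θ_c) = 0.448 / (1 + 0.0568 × 14.6) = 0.448 / 1.829 = 0.2449.
Substrate removed = Q·(S₀ − S) = 1460 m³/d × (1820 − 19.4) g/m³ = 2.63×10^6 g/d = 2629 kg/d.
Net sludge production P_X = 0.2449 × 2629 = 643.8 kg VSS/d.
Carbonaceous O₂ demand = substrate oxidised − cell-mass equivalent = 2629 − 1.42 × 643.8 = 1715 kg O₂/d.

R_O ≈ 1710 kg O₂/d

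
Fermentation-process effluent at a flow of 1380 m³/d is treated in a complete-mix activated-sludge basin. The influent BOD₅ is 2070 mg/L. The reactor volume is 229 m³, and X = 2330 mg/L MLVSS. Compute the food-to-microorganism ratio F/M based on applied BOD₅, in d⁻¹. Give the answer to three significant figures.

F/M ≈ 5.35 d⁻¹

Food-to-microorganism ratio F/M = Q S₀ / (V X) = 1380 × 2070 / (229.0 × 2330) = 5.354 d⁻¹.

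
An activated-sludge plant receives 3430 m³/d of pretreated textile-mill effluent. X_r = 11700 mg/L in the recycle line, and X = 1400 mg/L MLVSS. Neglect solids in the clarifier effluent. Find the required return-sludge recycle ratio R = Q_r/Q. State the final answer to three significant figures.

Solids balance on the clarifier gives (1+R)X = R·X_r, so R = X/(X_r − X) = 1400 / (11700 − 1400) = 0.1359.

R ≈ 0.136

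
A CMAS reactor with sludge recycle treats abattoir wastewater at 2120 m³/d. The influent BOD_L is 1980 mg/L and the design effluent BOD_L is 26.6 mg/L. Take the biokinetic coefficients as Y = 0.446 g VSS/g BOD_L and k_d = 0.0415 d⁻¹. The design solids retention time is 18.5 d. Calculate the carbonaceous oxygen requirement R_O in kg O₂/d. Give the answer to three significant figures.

Observed yield with endogenous decay: Y_obs = Y / (1 + k_d·θ_c) = 0.446 / (1 + 0.0415 × 18.5) = 0.446 / 1.768 = 0.2523 g VSS/g BOD_L.
ΔS = 1980 − 26.6 = 1953 mg/L, so the substrate removal rate is 2120 × 1953/1000 = 4141 kg BOD_L/d.
P_X = Y_obs·Q·(S₀ − S) = 0.2523 × 4141 = 1045 kg VSS/d.
Carbonaceous O₂ demand = substrate oxidised − cell-mass equivalent = 4141 − 1.42 × 1045 = 2658 kg O₂/d.

R_O ≈ 2660 kg O₂/d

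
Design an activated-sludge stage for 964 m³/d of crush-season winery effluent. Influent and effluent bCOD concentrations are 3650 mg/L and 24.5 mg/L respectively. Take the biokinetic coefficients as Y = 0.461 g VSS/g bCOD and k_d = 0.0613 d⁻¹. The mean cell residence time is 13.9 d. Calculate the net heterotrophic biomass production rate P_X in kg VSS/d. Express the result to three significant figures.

Correct the yield for decay: Y_obs = Y/(1 + k_d θ_c) = 0.461 / (1 + 0.0613 × 13.9) = 0.461 / 1.852 = 0.2489.
Q·(S₀ − S) = 964 × (3650 − 24.5) × 10⁻³ = 3495 kg/d removed.
P_X = Y_obs · Q(S₀ − S) = 0.2489 × 3495 = 869.9 kg VSS/d.

P_X ≈ 870 kg VSS/d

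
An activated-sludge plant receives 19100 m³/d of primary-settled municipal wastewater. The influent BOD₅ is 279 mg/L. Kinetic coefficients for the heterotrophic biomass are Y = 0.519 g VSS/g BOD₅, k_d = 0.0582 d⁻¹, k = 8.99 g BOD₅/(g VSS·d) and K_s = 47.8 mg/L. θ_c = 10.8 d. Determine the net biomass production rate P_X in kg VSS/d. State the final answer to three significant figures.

P_X ≈ 1690 kg VSS/d

From the Monod/SRT balance for a CMAS, S = K_s·(1+k_d θ_c)/[θ_c·(Y k − k_d) − 1] = 47.8 × (1 + 0.0582 × 10.8) / [10.8 × (0.519 × 8.99 − 0.0582) − 1] = 77.85 / 48.76 = 1.596 mg/L.
Correct the yield for decay: Y_obs = Y/(1 + k_d θ_c) = 0.519 / (1 + 0.0582 × 10.8) = 0.519 / 1.629 = 0.3187.
Substrate removed = Q·(S₀ − S) = 19100 m³/d × (279 − 1.60) g/m³ = 5.3×10^6 g/d = 5298 kg/d.
So the net sludge growth is P_X = 0.3187 × 5298 = 1689 kg VSS/d.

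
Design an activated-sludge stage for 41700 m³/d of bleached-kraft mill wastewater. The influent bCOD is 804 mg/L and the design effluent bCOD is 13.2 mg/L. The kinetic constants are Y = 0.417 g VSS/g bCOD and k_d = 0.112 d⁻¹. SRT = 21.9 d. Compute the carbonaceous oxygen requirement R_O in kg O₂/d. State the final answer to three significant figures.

R_O ≈ 27300 kg O₂/d

Y_obs = Y / (1 + k_d θ_c) = 0.417 / (1 + 0.112 × 21.9) = 0.417 / 3.453 = 0.1208.
Q·(S₀ − S) = 41700 × (804 − 13.2) × 10⁻³ = 32976 kg/d removed.
Biomass synthesised: P_X = Y_obs × 32976 = 3983 kg VSS/d.
R_O = Q·ΔS − 1.42 P_X = 32976 − 5655 = 27321 kg O₂/d.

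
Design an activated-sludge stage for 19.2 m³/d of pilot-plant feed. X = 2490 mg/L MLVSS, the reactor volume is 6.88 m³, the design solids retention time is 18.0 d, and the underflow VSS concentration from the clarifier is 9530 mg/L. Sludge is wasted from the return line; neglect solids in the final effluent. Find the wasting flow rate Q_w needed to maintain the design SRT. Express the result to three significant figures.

Q_w ≈ 0.0999 m³/d

Q_w = (V·X)/(θ_c X_r) = 6.880 × 2490 / (18.0 × 9530) = 0.09987 m³/d.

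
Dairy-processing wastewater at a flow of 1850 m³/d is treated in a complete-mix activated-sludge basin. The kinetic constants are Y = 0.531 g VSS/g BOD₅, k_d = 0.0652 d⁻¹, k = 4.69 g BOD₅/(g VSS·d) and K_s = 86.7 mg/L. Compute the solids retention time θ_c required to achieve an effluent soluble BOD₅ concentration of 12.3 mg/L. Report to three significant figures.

Specific growth rate at S = 12.3 mg/L: μ = YkS/(K_s+S) = 0.531·4.69·12.3/(86.7+12.3) = 0.3094 d⁻¹.
Then 1/θ_c = μ − k_d = 0.3094 − 0.0652 = 0.2442 d⁻¹, giving θ_c = 4.095 d.

θ_c ≈ 4.09 d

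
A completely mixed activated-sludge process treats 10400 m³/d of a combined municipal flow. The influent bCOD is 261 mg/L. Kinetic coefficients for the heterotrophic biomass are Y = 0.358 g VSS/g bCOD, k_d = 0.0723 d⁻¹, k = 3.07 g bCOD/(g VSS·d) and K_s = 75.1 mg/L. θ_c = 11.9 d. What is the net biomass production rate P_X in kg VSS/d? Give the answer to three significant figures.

For a completely mixed reactor with recycle the Lawrence–McCarty relation gives S = K_s·(1 + k_d·θ_c) / [θ_c·(Y·k − k_d) − 1] = 75.1 × (1 + 0.0723 × 11.9) / [11.9 × (0.358 × 3.07 − 0.0723) − 1] = 139.7 / 11.22 = 12.45 mg/L.
Observed yield with endogenous decay: Y_obs = Y / (1 + k_d·θ_c) = 0.358 / (1 + 0.0723 × 11.9) = 0.358 / 1.860 = 0.1924 g VSS/g bCOD.
Substrate removed = Q·(S₀ − S) = 10400 m³/d × (261 − 12.5) g/m³ = 2.58×10^6 g/d = 2584 kg/d.
Biomass produced: P_X = Y_obs·Q·ΔS = 0.1924 × 2584 ≈ 497.3 kg VSS/d.

P_X ≈ 497 kg VSS/d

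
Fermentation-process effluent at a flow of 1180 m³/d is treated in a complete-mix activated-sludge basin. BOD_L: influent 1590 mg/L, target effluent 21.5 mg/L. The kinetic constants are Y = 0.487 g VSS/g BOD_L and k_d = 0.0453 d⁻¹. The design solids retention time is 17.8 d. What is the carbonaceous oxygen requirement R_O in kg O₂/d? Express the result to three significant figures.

R_O ≈ 1140 kg O₂/d

The observed yield is Y_obs = Y/(1 + k_d·θ_c) = 0.487 / (1 + 0.0453 × 17.8) = 0.487 / 1.806 = 0.2696 g VSS per g BOD_L removed.
Q·(S₀ − S) = 1180 × (1590 − 21.5) × 10⁻³ = 1851 kg/d removed.
Net sludge production P_X = 0.2696 × 1851 = 499.0 kg VSS/d.
R_O = Q·ΔS − 1.42 P_X = 1851 − 708.6 = 1142 kg O₂/d.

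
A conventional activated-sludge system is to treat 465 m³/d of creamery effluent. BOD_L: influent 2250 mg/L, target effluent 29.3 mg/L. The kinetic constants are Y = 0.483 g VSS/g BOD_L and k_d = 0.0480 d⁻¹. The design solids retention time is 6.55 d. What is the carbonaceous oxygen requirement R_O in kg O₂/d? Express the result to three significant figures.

Observed yield with endogenous decay: Y_obs = Y / (1 + k_d·θ_c) = 0.483 / (1 + 0.0480 × 6.55) = 0.483 / 1.314 = 0.3675 g VSS/g BOD_L.
Substrate removed = Q·(S₀ − S) = 465 m³/d × (2250 − 29.3) g/m³ = 1.03×10^6 g/d = 1033 kg/d.
Biomass synthesised: P_X = Y_obs × 1033 = 379.5 kg VSS/d.
R_O = Q·ΔS − 1.42 P_X = 1033 − 538.8 = 493.8 kg O₂/d.

R_O ≈ 494 kg O₂/d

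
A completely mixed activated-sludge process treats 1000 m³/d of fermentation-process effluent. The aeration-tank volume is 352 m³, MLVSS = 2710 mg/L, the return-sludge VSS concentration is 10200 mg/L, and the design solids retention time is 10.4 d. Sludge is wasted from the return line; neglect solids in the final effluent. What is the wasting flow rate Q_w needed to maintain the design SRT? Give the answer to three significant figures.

Q_w ≈ 8.99 m³/d

Wasting from the return line (neglecting effluent solids): Q_w = V·X / (θ_c·X_r) = 352.0 × 2710 / (10.4 × 10200) = 8.992 m³/d.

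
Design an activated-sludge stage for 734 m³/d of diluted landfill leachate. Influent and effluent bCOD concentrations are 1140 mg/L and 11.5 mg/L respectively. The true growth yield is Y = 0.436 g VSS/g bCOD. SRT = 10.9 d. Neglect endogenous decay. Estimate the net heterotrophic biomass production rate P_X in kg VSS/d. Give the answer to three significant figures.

No decay correction is needed, so Y_obs = Y = 0.436.
Substrate removed = Q·(S₀ − S) = 734 m³/d × (1140 − 11.5) g/m³ = 8.28×10^5 g/d = 828.3 kg/d.
So the net sludge growth is P_X = 0.4360 × 828.3 = 361.1 kg VSS/d.

P_X ≈ 361 kg VSS/d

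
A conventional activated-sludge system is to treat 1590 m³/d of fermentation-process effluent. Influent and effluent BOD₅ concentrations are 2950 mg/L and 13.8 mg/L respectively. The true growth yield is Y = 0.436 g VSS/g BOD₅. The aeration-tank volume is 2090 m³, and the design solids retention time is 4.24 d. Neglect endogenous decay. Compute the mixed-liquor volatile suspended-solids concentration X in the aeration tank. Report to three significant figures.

From V·X = Y·Q·(S₀ − S)·θ_c (decay neglected): X = 0.436 × 1590 × (2950 − 13.8) × 4.24 / 2090 = 4129 mg/L.

X ≈ 4130 mg/L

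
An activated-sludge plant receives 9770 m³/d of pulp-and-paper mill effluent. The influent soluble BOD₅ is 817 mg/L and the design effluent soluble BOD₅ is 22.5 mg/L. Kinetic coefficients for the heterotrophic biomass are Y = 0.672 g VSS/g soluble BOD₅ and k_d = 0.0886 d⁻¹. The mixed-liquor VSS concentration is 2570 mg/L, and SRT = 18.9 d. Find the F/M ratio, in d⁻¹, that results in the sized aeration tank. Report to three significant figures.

Rearranging the biomass balance for a CMAS with decay, V = Y·Q·ΔS·θ_c / [X·(1+k_d θ_c)] = 0.672 × 9770 × (817 − 22.5) × 18.9 / [2570 × (1 + 0.0886 × 18.9)] = 9.86×10^7 / 6874 = 14343 m³.
Food-to-microorganism ratio F/M = Q S₀ / (V X) = 9770 × 817 / (14343 × 2570) = 0.2165 d⁻¹.

F/M ≈ 0.217 d⁻¹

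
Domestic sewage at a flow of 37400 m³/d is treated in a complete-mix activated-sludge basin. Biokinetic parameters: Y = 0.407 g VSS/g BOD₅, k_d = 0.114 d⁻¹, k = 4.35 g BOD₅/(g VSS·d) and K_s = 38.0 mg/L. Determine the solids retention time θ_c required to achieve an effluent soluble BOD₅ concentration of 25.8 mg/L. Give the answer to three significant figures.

θ_c ≈ 1.66 d

At the target effluent, Y k S/(K_s+S) = 0.407×4.35×25.8/63.80 = 0.7159 d⁻¹.
Then 1/θ_c = μ − k_d = 0.7159 − 0.114 = 0.6019 d⁻¹, giving θ_c = 1.661 d.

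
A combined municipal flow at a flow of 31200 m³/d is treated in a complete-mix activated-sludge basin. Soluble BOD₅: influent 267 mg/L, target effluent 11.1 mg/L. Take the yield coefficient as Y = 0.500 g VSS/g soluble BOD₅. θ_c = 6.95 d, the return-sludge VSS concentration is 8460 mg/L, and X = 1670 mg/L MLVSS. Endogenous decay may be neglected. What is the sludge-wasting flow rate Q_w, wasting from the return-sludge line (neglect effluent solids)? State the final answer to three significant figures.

With k_d = 0 the design equation reduces to V = Y Q (S₀−S) θ_c / X = 0.500 × 31200 × (267 − 11.1) × 6.95 / 1670 = 16614 m³.
Q_w = (V·X)/(θ_c X_r) = 16614 × 1670 / (6.95 × 8460) = 471.9 m³/d.

Q_w ≈ 472 m³/d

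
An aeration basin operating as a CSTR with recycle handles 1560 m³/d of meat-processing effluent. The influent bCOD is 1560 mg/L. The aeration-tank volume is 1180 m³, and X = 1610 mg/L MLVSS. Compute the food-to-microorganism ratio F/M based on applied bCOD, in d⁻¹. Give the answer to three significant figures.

Food-to-microorganism ratio F/M = Q S₀ / (V X) = 1560 × 1560 / (1180 × 1610) = 1.281 d⁻¹.

F/M ≈ 1.28 d⁻¹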